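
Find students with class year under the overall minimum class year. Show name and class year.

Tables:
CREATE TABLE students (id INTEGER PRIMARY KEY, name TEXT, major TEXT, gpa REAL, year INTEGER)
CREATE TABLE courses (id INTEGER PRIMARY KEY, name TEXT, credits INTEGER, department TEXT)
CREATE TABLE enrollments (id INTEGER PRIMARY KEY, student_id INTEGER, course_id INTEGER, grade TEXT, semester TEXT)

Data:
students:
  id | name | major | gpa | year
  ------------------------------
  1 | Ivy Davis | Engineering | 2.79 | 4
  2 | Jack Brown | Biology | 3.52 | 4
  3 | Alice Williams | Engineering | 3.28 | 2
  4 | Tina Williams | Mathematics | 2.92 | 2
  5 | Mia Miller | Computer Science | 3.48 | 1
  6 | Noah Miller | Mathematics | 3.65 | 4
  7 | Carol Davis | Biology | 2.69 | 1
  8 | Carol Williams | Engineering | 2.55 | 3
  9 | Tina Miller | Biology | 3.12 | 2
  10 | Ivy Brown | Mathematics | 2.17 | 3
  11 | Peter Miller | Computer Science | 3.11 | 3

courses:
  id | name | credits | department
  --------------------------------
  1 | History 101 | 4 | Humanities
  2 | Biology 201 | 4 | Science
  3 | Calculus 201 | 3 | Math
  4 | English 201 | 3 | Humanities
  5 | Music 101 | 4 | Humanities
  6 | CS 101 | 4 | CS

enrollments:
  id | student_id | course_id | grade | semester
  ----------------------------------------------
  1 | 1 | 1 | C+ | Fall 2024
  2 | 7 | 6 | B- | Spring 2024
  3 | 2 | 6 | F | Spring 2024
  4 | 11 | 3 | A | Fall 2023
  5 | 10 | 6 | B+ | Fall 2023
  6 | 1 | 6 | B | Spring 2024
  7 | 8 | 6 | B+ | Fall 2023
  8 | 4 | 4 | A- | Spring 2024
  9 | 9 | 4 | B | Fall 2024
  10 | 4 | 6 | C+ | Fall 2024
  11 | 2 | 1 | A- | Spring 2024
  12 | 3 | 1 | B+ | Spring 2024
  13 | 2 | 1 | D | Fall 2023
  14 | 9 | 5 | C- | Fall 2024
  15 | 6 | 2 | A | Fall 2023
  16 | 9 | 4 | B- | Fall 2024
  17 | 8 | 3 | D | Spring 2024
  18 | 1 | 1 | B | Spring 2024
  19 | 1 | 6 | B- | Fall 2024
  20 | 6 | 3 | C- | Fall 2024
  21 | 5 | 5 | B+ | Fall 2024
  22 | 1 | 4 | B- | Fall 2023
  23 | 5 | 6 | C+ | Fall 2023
SELECT name, year FROM students WHERE year < (SELECT MIN(year) FROM students)

Execution result:
(no rows)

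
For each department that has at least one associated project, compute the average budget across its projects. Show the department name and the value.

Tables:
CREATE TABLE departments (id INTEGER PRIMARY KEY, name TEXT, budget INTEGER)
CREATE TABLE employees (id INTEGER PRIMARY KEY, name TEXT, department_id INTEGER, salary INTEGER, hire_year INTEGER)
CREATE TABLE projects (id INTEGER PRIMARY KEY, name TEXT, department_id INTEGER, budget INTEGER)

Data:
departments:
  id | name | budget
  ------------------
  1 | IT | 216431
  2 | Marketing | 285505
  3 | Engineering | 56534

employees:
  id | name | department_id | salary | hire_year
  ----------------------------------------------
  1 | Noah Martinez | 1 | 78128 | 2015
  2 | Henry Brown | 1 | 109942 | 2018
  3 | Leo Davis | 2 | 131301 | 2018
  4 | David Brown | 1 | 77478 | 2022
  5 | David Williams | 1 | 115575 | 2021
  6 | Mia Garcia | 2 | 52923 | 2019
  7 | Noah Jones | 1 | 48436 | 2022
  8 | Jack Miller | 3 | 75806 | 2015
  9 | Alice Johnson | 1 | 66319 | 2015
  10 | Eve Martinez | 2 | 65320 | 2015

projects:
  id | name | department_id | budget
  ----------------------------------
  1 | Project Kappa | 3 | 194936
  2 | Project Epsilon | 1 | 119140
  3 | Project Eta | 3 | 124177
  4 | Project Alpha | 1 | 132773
SELECT p.name, AVG(c.budget) AS avg_budget FROM projects c JOIN departments p ON c.department_id = p.id GROUP BY p.id, p.name

Execution result:
name | avg_budget
IT | 125956.50
Engineering | 159556.50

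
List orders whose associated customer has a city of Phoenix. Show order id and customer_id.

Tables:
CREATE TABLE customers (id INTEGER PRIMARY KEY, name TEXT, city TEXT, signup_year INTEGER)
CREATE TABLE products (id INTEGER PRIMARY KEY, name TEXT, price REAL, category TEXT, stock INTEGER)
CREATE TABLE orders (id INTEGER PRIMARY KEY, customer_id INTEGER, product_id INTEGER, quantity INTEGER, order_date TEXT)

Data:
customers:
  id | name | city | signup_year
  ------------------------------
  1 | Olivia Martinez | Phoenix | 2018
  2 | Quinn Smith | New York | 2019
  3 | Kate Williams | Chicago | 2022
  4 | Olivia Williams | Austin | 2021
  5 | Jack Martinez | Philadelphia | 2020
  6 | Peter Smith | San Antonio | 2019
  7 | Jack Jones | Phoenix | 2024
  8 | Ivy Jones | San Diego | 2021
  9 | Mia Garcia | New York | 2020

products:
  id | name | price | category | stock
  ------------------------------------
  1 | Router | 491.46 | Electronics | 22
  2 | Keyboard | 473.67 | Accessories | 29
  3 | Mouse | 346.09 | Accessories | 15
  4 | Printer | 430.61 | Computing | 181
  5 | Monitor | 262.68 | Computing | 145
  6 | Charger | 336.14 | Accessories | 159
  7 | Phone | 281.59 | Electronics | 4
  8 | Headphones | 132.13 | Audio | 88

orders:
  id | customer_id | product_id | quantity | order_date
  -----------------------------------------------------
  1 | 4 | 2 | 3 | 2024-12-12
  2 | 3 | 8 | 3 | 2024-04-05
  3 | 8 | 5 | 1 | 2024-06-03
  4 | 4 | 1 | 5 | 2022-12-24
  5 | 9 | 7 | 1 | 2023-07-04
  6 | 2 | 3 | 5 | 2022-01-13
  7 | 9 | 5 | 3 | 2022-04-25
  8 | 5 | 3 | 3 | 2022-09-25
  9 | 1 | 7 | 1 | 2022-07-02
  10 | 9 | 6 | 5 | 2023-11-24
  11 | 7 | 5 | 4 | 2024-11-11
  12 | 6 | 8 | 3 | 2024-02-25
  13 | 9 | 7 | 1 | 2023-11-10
SELECT id, customer_id FROM orders WHERE customer_id IN (SELECT id FROM customers WHERE city = 'Phoenix')

Execution result:
id | customer_id
9 | 1
11 | 7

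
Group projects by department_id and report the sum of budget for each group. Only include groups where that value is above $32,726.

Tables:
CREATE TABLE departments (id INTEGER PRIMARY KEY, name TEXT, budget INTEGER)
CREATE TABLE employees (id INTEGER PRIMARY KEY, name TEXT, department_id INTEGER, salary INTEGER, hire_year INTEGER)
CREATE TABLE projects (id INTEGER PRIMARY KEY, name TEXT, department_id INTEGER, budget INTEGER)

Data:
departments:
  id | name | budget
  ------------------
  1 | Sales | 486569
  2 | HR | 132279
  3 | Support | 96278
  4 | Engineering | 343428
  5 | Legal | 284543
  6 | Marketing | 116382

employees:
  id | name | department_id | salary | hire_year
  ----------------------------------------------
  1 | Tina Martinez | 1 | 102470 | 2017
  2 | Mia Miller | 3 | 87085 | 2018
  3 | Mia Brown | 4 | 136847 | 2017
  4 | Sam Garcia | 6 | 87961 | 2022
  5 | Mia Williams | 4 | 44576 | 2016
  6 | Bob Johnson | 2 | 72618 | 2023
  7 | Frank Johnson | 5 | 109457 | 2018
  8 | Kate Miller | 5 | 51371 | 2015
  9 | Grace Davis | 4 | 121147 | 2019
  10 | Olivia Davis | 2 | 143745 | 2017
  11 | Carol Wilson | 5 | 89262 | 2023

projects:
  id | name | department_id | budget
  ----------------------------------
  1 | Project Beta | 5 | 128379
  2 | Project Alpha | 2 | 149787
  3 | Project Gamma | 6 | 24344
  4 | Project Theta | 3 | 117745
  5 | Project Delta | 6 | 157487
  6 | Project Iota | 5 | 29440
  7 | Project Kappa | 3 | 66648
SELECT department_id, SUM(budget) AS sum_budget FROM projects GROUP BY department_id HAVING SUM(budget) > 32726

Execution result:
department_id | sum_budget
2 | 149787
3 | 184393
5 | 157819
6 | 181831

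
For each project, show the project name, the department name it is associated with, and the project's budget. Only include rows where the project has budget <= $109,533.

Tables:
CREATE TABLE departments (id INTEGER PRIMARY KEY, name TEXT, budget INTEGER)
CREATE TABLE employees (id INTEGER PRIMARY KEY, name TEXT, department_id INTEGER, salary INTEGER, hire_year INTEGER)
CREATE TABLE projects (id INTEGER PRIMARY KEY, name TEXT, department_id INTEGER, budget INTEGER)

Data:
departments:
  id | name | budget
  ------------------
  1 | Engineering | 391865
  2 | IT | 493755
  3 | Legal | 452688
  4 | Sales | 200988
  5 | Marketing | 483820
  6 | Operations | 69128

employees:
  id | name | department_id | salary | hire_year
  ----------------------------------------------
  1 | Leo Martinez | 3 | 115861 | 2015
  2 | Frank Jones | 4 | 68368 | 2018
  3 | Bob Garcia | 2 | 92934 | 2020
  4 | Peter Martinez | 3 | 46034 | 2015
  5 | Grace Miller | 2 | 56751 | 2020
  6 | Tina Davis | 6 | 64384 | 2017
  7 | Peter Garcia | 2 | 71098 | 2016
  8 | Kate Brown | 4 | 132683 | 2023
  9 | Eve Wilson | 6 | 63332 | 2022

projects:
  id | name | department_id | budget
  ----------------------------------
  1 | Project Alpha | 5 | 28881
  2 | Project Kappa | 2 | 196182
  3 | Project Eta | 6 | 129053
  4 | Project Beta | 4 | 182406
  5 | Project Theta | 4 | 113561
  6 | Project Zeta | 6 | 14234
SELECT c.name, p.name AS department, c.budget FROM projects c JOIN departments p ON c.department_id = p.id WHERE c.budget <= 109533

Execution result:
name | department | budget
Project Alpha | Marketing | 28881
Project Zeta | Operations | 14234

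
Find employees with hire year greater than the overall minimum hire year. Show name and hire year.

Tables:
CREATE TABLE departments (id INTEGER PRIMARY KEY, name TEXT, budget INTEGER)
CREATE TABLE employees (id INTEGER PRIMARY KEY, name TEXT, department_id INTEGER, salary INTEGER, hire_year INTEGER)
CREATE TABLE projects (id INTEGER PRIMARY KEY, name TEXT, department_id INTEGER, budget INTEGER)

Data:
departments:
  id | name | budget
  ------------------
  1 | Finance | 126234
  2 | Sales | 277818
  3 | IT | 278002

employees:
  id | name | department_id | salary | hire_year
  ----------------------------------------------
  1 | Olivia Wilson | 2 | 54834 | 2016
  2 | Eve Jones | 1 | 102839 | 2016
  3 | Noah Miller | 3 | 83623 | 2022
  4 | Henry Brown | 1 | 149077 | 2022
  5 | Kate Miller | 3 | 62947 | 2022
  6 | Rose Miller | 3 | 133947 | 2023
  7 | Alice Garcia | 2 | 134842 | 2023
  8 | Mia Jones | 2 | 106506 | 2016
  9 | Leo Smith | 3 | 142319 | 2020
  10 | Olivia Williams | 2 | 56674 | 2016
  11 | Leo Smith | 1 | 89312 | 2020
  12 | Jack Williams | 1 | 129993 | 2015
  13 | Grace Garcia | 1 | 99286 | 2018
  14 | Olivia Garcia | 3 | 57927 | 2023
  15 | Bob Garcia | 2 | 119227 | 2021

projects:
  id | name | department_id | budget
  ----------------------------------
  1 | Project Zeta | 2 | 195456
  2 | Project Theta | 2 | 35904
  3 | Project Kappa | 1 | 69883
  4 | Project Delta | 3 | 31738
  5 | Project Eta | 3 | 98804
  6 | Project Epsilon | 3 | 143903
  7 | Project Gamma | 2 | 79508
SELECT name, hire_year FROM employees WHERE hire_year > (SELECT MIN(hire_year) FROM employees)

Execution result:
name | hire_year
Olivia Wilson | 2016
Eve Jones | 2016
Noah Miller | 2022
Henry Brown | 2022
Kate Miller | 2022
Rose Miller | 2023
Alice Garcia | 2023
Mia Jones | 2016
Leo Smith | 2020
Olivia Williams | 2016
Leo Smith | 2020
Grace Garcia | 2018
Olivia Garcia | 2023
Bob Garcia | 2021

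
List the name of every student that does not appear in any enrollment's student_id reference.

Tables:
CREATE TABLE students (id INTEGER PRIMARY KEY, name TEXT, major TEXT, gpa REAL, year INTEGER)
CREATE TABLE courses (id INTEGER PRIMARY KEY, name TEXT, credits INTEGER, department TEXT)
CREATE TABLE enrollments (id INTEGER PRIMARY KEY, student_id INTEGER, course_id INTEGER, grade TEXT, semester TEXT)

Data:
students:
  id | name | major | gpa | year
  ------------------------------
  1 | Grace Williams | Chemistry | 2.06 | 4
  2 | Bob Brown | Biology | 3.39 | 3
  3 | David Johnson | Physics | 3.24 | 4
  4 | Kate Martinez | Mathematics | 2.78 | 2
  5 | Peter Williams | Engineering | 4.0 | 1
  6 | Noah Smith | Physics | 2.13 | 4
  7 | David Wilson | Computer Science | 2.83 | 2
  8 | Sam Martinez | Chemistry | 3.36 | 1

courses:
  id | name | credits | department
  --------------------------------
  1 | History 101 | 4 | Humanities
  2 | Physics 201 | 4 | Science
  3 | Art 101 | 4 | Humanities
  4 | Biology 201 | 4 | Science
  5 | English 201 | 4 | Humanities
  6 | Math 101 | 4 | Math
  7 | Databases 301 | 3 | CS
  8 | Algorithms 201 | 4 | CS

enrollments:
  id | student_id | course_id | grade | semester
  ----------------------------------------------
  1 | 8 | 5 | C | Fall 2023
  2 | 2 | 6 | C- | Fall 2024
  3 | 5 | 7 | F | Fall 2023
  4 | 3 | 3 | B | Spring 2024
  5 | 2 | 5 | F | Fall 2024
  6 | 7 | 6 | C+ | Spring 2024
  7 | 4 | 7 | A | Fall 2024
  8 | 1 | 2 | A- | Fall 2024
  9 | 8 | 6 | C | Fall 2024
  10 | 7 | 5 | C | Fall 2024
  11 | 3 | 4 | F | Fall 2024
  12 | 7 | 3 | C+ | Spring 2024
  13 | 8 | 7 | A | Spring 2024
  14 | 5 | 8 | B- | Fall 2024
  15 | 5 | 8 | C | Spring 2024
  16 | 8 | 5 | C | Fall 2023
SELECT p.name FROM students p LEFT JOIN enrollments c ON c.student_id = p.id WHERE c.id IS NULL

Execution result:
Noah Smith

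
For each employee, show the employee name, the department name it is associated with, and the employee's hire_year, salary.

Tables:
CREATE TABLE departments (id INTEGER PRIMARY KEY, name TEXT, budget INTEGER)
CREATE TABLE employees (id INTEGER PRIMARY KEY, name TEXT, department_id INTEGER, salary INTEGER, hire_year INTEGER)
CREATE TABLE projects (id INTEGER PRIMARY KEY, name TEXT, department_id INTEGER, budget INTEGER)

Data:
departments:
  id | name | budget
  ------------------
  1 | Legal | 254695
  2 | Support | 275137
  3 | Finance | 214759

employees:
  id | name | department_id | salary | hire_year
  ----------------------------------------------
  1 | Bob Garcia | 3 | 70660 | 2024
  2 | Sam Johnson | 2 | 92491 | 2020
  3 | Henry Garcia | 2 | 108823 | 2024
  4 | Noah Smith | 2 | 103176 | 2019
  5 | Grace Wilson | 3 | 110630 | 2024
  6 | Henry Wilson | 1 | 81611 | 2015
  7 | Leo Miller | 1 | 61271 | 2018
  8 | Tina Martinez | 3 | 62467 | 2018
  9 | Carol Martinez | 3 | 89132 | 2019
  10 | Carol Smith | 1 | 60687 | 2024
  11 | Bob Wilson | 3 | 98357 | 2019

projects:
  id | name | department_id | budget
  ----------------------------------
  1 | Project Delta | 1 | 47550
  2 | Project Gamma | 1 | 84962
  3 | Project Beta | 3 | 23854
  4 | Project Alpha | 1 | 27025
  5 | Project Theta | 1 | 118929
SELECT c.name, p.name AS department, c.hire_year, c.salary FROM employees c JOIN departments p ON c.department_id = p.id

Execution result:
name | department | hire_year | salary
Bob Garcia | Finance | 2024 | 70660
Sam Johnson | Support | 2020 | 92491
Henry Garcia | Support | 2024 | 108823
Noah Smith | Support | 2019 | 103176
Grace Wilson | Finance | 2024 | 110630
Henry Wilson | Legal | 2015 | 81611
Leo Miller | Legal | 2018 | 61271
Tina Martinez | Finance | 2018 | 62467
Carol Martinez | Finance | 2019 | 89132
Carol Smith | Legal | 2024 | 60687
Bob Wilson | Finance | 2019 | 98357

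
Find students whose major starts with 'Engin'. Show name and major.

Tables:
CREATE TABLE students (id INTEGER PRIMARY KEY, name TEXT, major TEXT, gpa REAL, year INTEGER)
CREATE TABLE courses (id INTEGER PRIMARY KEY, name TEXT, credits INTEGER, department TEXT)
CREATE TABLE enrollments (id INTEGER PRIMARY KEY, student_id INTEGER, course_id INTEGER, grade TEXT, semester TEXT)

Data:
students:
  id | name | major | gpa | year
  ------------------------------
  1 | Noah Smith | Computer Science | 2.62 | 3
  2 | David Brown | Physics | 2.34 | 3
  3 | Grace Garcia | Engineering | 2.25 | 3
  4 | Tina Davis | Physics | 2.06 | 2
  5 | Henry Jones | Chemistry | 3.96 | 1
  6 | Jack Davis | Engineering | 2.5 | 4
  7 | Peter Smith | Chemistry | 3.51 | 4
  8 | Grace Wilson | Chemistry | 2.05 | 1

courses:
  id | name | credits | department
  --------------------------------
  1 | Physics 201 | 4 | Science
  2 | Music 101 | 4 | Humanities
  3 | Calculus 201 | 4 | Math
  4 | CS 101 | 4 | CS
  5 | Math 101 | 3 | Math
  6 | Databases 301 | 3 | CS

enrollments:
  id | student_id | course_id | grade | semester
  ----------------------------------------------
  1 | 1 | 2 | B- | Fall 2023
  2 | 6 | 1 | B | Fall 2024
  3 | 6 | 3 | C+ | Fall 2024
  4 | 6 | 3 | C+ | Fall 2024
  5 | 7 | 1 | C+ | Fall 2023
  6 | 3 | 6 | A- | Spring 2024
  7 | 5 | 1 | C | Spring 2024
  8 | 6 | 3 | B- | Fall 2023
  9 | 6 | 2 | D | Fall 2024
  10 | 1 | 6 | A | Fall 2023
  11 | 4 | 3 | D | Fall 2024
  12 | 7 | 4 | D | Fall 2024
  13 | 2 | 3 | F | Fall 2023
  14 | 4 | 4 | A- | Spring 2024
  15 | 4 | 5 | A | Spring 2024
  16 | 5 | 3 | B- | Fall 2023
SELECT name, major FROM students WHERE major LIKE 'Engin%'

Execution result:
name | major
Grace Garcia | Engineering
Jack Davis | Engineering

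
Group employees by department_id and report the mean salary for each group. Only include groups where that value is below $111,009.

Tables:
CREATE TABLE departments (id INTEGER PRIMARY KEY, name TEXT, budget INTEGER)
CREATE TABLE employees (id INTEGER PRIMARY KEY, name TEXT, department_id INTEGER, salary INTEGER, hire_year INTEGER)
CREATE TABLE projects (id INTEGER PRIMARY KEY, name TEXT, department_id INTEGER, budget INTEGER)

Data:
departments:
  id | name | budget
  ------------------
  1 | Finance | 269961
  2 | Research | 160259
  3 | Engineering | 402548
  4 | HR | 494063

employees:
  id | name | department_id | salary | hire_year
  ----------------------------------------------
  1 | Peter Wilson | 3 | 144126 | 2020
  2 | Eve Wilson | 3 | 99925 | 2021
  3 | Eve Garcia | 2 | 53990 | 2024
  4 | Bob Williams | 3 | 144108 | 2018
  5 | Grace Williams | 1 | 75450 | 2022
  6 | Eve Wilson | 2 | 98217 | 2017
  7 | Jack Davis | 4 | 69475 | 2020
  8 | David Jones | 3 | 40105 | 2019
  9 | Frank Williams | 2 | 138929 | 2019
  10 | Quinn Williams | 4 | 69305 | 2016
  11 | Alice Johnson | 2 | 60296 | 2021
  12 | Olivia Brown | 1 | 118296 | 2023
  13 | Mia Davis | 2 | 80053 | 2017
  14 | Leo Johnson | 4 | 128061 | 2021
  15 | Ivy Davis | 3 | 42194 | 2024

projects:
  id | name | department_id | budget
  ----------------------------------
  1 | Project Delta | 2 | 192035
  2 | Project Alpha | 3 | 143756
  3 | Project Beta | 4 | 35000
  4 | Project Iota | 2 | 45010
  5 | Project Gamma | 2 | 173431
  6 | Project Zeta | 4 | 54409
SELECT department_id, AVG(salary) AS avg_salary FROM employees GROUP BY department_id HAVING AVG(salary) < 111009

Execution result:
department_id | avg_salary
1 | 96873.00
2 | 86297.00
3 | 94091.60
4 | 88947.00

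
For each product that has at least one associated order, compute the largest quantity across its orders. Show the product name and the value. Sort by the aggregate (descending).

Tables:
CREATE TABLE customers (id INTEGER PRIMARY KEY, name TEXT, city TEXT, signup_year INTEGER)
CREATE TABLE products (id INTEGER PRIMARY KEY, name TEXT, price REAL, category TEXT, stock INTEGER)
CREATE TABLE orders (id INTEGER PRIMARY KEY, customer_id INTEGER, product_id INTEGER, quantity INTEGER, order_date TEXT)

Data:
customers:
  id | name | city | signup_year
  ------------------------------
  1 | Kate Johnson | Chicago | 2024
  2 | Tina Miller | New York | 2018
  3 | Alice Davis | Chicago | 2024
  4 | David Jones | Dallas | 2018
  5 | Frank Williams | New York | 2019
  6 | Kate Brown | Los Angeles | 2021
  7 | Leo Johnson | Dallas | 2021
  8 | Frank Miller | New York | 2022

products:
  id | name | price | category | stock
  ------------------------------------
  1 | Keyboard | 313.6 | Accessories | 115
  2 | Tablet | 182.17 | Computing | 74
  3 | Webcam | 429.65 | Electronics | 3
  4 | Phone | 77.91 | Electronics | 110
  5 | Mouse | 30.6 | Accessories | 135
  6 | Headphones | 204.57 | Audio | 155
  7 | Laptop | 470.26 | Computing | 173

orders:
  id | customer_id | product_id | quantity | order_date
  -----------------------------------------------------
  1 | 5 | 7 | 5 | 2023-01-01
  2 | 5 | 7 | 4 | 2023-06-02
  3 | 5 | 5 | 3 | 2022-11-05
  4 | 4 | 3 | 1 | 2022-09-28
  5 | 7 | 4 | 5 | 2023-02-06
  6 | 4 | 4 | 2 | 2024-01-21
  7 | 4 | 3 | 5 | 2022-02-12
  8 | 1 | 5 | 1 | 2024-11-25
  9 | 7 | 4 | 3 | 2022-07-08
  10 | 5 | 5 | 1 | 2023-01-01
SELECT p.name, MAX(c.quantity) AS max_quantity FROM orders c JOIN products p ON c.product_id = p.id GROUP BY p.id, p.name ORDER BY max_quantity DESC

Execution result:
name | max_quantity
Webcam | 5
Phone | 5
Laptop | 5
Mouse | 3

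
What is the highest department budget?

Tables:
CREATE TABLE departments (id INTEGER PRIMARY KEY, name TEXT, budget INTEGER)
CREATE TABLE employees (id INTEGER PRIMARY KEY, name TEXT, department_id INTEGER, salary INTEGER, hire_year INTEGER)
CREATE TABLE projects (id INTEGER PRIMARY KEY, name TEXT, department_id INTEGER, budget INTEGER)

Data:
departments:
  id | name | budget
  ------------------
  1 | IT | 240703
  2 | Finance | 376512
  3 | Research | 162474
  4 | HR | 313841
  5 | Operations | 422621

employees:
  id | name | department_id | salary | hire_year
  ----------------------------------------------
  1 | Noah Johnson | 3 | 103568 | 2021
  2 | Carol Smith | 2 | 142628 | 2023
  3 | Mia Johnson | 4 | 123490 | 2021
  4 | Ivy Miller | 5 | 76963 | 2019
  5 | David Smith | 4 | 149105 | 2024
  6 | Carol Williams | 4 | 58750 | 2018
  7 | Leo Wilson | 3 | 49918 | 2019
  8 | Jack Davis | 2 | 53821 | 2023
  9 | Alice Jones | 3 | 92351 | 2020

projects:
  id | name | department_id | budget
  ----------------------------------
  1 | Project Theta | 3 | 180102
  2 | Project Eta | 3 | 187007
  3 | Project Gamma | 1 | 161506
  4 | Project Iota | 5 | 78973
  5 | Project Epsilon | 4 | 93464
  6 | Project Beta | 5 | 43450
SELECT MAX(budget) FROM departments

Execution result:
422621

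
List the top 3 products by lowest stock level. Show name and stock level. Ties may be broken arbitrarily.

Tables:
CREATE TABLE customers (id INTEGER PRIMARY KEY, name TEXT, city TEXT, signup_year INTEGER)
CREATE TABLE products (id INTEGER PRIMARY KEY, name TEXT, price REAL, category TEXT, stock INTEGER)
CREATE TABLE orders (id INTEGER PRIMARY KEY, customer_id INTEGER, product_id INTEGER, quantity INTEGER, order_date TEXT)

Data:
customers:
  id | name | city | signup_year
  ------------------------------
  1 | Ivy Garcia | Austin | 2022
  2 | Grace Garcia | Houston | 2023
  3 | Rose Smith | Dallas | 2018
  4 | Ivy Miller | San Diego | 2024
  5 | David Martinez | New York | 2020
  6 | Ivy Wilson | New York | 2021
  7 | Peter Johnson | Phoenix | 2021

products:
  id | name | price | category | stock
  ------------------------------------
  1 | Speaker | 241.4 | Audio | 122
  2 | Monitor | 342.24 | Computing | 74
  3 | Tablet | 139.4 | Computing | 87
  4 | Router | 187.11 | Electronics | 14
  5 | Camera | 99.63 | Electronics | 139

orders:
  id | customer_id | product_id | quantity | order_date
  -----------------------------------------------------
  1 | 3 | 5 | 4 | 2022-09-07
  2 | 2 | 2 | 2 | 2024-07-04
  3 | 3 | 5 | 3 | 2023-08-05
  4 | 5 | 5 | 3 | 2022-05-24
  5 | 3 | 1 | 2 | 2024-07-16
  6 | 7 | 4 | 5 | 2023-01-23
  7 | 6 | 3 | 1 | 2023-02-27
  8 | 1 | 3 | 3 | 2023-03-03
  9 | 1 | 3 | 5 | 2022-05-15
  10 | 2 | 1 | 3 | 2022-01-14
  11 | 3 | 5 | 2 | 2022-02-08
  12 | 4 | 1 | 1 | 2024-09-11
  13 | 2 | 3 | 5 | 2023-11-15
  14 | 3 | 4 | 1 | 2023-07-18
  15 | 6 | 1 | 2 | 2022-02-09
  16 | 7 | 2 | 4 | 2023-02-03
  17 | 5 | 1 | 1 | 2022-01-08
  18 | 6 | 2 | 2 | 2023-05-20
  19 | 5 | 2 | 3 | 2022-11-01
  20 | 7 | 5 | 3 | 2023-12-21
SELECT name, stock FROM products ORDER BY stock ASC LIMIT 3

Execution result:
name | stock
Router | 14
Monitor | 74
Tablet | 87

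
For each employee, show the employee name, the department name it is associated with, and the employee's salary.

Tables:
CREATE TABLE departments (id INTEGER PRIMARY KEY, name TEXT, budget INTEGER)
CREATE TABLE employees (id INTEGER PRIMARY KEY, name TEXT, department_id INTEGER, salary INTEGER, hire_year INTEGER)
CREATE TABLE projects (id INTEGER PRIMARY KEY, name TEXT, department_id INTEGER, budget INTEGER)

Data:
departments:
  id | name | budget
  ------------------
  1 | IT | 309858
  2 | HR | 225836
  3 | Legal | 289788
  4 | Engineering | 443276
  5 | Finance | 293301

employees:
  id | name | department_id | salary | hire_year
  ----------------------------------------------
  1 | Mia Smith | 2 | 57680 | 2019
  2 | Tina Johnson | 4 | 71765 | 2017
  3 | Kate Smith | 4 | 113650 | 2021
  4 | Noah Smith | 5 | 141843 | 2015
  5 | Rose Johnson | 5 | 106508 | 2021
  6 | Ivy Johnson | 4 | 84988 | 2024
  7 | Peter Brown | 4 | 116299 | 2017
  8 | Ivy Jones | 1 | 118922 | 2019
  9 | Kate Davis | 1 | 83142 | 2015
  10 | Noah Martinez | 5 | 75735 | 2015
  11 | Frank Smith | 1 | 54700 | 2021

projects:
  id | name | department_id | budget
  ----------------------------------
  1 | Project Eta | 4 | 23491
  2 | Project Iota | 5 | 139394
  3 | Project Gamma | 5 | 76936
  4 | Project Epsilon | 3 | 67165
SELECT c.name, p.name AS department, c.salary FROM employees c JOIN departments p ON c.department_id = p.id

Execution result:
name | department | salary
Mia Smith | HR | 57680
Tina Johnson | Engineering | 71765
Kate Smith | Engineering | 113650
Noah Smith | Finance | 141843
Rose Johnson | Finance | 106508
Ivy Johnson | Engineering | 84988
Peter Brown | Engineering | 116299
Ivy Jones | IT | 118922
Kate Davis | IT | 83142
Noah Martinez | Finance | 75735
Frank Smith | IT | 54700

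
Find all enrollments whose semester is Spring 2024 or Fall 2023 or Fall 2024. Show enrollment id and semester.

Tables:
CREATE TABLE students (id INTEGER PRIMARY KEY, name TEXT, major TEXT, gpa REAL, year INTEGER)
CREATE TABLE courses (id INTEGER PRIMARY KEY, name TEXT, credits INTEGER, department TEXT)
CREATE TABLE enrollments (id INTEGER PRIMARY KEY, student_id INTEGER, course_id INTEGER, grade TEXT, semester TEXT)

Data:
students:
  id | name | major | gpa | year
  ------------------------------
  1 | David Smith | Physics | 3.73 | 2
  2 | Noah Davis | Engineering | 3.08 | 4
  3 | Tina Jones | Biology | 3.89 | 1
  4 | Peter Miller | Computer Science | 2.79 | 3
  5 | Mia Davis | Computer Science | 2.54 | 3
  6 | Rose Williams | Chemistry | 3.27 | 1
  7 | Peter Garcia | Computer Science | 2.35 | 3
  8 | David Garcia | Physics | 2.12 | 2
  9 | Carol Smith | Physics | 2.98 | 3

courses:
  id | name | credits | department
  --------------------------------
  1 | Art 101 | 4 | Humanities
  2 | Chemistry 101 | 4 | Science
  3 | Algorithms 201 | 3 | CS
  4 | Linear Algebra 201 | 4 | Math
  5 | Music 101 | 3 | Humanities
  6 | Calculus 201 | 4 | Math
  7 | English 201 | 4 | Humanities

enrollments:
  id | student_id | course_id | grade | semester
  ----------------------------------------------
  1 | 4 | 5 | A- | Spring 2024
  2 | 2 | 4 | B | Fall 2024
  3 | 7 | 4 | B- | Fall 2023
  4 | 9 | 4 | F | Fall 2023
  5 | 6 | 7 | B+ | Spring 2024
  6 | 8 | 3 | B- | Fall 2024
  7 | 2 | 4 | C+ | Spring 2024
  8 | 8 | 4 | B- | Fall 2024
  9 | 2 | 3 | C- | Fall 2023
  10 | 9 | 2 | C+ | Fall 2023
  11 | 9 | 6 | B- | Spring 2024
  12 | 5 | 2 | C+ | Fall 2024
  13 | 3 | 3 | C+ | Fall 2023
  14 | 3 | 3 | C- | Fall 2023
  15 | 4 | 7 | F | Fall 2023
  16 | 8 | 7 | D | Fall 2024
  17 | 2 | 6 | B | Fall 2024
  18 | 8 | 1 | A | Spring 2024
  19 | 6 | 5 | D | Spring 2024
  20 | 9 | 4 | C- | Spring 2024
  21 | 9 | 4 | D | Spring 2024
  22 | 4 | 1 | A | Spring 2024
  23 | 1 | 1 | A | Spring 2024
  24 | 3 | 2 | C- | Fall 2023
SELECT id, semester FROM enrollments WHERE semester IN ('Spring 2024', 'Fall 2023', 'Fall 2024')

Execution result:
id | semester
1 | Spring 2024
2 | Fall 2024
3 | Fall 2023
4 | Fall 2023
5 | Spring 2024
6 | Fall 2024
7 | Spring 2024
8 | Fall 2024
9 | Fall 2023
10 | Fall 2023
11 | Spring 2024
12 | Fall 2024
13 | Fall 2023
14 | Fall 2023
15 | Fall 2023
16 | Fall 2024
17 | Fall 2024
18 | Spring 2024
19 | Spring 2024
20 | Spring 2024
21 | Spring 2024
22 | Spring 2024
23 | Spring 2024
24 | Fall 2023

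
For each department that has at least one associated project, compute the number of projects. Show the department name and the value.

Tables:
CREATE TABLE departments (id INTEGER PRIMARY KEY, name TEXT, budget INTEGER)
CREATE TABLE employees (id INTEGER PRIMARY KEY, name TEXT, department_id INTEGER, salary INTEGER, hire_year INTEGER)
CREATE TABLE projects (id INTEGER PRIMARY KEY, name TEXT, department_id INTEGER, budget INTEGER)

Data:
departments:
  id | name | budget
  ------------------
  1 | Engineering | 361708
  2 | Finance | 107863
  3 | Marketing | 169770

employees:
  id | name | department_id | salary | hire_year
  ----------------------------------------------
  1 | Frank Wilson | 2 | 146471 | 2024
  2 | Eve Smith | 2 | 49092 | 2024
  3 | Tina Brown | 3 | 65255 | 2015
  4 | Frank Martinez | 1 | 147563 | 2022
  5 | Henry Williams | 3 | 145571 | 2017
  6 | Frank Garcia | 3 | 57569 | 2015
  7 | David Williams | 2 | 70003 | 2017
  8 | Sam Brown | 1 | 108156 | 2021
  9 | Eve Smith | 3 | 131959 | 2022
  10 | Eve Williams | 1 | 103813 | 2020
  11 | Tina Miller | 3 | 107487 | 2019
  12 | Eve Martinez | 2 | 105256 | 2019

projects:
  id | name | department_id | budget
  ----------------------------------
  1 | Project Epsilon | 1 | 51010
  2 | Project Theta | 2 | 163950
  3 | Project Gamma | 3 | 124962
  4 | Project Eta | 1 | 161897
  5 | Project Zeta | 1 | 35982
SELECT p.name, COUNT(*) AS n FROM projects c JOIN departments p ON c.department_id = p.id GROUP BY p.id, p.name

Execution result:
name | n
Engineering | 3
Finance | 1
Marketing | 1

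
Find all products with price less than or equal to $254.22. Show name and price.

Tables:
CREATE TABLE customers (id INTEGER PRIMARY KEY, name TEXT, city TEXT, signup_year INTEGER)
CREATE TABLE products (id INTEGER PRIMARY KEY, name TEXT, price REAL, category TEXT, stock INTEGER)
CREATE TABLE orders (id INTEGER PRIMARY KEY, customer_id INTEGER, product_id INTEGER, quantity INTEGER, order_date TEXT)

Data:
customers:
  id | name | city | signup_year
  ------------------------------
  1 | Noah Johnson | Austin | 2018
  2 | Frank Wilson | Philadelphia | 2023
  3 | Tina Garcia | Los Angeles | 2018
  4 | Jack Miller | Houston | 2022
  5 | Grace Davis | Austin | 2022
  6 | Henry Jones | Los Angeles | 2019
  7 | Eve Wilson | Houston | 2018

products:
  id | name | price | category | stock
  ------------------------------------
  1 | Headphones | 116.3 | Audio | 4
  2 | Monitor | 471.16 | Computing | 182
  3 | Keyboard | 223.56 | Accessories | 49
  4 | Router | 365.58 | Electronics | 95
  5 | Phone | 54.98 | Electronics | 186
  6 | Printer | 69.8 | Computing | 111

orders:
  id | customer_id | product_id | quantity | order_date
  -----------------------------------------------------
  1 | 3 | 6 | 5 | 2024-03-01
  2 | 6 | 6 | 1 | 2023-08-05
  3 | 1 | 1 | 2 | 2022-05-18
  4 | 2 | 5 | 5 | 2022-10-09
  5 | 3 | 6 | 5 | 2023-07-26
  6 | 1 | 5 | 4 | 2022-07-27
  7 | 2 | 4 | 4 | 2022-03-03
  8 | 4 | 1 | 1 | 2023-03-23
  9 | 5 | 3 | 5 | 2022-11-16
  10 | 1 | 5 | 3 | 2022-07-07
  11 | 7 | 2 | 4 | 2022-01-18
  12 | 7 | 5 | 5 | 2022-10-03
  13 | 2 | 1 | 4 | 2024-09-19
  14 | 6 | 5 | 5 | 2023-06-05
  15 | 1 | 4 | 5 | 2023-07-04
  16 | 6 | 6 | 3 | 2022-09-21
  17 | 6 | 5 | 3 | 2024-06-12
SELECT name, price FROM products WHERE price <= 254.22

Execution result:
name | price
Headphones | 116.30
Keyboard | 223.56
Phone | 54.98
Printer | 69.80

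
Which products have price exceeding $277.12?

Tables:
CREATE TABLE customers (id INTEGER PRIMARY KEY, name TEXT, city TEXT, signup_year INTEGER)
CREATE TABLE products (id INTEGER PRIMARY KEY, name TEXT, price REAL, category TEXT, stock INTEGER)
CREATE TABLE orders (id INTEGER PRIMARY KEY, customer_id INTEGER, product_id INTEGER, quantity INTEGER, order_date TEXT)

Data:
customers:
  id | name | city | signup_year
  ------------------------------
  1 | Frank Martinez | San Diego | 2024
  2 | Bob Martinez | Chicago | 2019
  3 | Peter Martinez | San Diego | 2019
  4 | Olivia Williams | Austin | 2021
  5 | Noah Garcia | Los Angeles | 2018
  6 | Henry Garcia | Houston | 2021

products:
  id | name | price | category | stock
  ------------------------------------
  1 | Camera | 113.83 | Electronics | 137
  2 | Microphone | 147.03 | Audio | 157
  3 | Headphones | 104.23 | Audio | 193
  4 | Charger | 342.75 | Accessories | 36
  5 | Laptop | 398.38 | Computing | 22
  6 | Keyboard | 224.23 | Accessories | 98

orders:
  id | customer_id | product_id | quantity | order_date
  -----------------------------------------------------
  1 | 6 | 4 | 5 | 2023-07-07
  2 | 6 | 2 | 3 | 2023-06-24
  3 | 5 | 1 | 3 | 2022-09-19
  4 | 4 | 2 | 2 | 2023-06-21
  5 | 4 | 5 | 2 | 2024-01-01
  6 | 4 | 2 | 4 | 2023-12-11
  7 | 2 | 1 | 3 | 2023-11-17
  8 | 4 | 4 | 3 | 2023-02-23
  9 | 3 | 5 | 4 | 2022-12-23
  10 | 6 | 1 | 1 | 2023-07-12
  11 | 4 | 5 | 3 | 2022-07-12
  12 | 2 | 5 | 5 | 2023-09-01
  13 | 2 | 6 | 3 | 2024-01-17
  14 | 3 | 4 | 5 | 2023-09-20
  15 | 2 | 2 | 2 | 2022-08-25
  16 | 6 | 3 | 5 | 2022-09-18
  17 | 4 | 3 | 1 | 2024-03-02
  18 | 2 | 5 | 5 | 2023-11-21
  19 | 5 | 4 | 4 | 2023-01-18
SELECT name, price FROM products WHERE price > 277.12

Execution result:
name | price
Charger | 342.75
Laptop | 398.38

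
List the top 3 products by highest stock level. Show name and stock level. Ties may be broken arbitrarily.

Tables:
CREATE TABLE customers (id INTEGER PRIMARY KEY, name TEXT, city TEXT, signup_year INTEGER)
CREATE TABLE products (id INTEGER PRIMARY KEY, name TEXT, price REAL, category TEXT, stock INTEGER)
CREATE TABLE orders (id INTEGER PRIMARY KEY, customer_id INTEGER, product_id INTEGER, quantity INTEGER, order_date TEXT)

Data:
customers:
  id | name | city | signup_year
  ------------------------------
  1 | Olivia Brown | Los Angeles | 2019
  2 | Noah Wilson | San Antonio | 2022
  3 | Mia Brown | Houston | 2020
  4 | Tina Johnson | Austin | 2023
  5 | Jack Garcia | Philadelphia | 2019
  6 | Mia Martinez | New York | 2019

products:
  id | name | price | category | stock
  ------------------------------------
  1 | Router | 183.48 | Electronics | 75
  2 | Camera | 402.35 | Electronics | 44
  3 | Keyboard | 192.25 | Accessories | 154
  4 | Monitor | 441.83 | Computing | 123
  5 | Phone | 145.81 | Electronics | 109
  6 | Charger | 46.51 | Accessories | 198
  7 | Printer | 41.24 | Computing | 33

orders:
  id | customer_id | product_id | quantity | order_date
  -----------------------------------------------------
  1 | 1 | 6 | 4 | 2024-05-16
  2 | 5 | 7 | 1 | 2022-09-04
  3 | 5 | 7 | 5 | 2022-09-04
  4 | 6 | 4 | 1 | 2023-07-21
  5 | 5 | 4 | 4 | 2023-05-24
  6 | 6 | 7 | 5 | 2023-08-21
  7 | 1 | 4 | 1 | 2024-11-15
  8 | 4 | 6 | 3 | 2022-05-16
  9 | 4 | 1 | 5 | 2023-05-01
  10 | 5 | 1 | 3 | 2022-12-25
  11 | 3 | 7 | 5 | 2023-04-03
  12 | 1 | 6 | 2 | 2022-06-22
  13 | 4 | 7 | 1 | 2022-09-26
SELECT name, stock FROM products ORDER BY stock DESC LIMIT 3

Execution result:
name | stock
Charger | 198
Keyboard | 154
Monitor | 123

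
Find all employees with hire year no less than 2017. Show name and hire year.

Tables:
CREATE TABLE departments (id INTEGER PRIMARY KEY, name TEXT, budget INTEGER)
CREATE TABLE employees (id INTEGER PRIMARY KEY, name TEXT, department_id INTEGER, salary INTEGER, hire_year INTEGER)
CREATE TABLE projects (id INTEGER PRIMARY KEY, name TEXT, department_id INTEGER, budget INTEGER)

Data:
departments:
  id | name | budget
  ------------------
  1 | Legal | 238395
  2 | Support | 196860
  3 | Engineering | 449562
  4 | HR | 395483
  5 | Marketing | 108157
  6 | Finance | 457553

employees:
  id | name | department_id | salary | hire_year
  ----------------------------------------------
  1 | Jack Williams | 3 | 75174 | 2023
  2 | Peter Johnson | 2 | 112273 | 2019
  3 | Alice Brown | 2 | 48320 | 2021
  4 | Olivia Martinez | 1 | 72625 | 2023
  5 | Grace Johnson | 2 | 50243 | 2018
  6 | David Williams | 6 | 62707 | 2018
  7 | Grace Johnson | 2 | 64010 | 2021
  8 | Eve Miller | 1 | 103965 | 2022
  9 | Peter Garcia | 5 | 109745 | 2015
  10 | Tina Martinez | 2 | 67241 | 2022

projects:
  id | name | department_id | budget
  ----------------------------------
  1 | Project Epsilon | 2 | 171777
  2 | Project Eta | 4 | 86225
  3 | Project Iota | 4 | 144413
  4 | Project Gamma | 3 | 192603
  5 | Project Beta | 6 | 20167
SELECT name, hire_year FROM employees WHERE hire_year >= 2017

Execution result:
name | hire_year
Jack Williams | 2023
Peter Johnson | 2019
Alice Brown | 2021
Olivia Martinez | 2023
Grace Johnson | 2018
David Williams | 2018
Grace Johnson | 2021
Eve Miller | 2022
Tina Martinez | 2022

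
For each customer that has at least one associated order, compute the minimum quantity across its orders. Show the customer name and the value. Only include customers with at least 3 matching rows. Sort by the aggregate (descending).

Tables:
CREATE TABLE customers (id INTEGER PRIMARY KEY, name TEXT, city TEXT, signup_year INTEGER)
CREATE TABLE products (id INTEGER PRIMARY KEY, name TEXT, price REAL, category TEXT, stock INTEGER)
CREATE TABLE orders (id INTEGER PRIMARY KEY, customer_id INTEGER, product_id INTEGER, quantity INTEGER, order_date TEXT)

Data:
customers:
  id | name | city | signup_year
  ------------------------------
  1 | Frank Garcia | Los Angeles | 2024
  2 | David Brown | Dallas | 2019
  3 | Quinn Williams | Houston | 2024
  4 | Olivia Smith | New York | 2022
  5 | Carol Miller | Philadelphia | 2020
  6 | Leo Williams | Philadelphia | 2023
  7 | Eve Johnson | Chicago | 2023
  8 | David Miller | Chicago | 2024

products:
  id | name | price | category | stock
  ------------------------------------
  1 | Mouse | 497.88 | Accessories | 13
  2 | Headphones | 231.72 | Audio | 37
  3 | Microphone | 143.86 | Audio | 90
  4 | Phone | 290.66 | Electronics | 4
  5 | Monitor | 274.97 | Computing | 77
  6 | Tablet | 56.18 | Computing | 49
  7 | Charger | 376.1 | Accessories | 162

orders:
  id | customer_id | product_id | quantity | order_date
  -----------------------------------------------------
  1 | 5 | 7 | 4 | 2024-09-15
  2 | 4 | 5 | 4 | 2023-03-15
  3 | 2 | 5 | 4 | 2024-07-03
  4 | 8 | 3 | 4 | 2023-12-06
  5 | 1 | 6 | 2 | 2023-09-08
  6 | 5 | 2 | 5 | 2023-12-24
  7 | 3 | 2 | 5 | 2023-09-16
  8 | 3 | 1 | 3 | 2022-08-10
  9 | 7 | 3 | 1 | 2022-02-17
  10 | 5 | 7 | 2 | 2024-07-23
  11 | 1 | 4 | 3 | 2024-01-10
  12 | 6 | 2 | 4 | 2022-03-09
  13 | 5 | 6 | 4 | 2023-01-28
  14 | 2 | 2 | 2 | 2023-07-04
SELECT p.name, MIN(c.quantity) AS min_quantity FROM orders c JOIN customers p ON c.customer_id = p.id GROUP BY p.id, p.name HAVING COUNT(*) >= 3 ORDER BY min_quantity DESC

Execution result:
name | min_quantity
Carol Miller | 2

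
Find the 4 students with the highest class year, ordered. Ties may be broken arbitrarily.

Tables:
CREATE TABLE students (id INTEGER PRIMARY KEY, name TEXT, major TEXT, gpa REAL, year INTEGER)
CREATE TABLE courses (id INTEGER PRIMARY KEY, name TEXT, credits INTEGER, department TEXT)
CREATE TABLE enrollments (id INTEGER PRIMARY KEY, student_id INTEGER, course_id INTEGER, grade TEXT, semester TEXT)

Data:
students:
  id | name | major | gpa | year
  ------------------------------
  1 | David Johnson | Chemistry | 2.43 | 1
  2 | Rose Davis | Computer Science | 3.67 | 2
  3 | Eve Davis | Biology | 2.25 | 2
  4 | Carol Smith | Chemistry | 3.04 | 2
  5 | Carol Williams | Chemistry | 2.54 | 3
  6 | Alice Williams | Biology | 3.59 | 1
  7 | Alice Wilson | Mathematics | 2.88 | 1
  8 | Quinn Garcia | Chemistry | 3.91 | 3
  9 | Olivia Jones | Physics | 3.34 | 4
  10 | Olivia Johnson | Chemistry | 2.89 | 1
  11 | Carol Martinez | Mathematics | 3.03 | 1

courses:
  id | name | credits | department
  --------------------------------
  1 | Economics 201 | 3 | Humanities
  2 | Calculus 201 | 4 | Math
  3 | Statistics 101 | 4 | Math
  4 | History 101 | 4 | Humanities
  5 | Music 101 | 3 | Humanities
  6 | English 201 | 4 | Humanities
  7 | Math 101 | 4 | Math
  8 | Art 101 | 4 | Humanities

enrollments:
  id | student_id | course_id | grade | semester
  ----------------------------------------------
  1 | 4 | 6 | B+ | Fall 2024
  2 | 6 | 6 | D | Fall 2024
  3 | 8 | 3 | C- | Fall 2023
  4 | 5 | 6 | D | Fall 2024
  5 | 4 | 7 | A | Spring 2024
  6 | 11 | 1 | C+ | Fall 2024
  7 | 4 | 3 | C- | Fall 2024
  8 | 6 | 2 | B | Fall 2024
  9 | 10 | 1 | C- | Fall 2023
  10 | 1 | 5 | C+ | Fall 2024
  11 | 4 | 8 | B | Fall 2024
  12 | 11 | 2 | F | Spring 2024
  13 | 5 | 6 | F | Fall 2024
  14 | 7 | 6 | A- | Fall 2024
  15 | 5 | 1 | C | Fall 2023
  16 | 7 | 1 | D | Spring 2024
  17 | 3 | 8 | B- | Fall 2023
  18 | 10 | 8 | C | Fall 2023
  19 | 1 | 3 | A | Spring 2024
SELECT name, year FROM students ORDER BY year DESC LIMIT 4

Execution result:
name | year
Olivia Jones | 4
Carol Williams | 3
Quinn Garcia | 3
Rose Davis | 2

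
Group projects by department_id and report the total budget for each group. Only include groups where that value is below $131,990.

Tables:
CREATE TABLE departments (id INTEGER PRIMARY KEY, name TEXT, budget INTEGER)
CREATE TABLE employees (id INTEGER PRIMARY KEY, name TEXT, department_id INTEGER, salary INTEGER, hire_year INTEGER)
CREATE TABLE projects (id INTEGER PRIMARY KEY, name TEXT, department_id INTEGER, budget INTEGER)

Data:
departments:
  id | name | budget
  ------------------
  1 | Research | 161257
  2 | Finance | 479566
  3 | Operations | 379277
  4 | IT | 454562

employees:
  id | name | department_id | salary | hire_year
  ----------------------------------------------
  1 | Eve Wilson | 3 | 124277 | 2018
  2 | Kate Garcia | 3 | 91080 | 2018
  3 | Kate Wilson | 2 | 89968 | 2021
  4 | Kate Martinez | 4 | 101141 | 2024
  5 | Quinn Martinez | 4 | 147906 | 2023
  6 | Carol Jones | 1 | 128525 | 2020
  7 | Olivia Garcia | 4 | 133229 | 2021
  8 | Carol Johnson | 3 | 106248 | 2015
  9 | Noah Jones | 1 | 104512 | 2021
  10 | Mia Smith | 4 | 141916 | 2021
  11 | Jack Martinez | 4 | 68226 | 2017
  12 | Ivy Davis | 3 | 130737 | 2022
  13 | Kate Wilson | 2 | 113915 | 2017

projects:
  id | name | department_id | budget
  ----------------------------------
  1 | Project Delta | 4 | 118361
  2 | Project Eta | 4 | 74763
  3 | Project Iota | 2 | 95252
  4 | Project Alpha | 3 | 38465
SELECT department_id, SUM(budget) AS sum_budget FROM projects GROUP BY department_id HAVING SUM(budget) < 131990

Execution result:
department_id | sum_budget
2 | 95252
3 | 38465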